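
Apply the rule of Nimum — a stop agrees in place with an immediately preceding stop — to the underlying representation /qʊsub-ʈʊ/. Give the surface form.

The rule targets /ʈ/ (voiceless retroflex stop), which sits after the trigger /b/ (bilabial).
Changing only its place to bilabial gives [p] — the voiceless bilabial stop.

[qʊsubpʊ]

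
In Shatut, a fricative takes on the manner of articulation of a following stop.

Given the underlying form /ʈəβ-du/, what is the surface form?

[ʈəbdu]

The rule targets /β/ (voiced bilabial fricative), which sits before the trigger /d/ (stop).
The voiced bilabial stop is [b], so /β/ → [b].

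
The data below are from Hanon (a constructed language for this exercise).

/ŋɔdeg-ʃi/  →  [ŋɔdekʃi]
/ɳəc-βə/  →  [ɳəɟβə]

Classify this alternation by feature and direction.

Underlying /g/ is realised as [k] next to /ʃ/; /ʃ/ itself does not change.
The change voiced → voiceless matches the voicing of the following /ʃ/, identifying this as voicing assimilation.
Place and manner are unchanged, so the assimilation is partial, not total.
Checking the remaining alternation: /c/ → [ɟ] before /β/ (voiceless → voiced, matching voiced) — only voicing changes, and always toward the following segment.
Since the segment that changes precedes the conditioning segment, the assimilation is regressive.

regressive voicing assimilation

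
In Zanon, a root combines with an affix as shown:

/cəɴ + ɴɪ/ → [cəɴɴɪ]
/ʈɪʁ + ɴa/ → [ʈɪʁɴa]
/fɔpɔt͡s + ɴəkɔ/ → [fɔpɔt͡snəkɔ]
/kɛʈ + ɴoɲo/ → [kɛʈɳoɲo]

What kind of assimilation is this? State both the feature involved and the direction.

Underlying /ɴ/ is realised as [n] next to /t͡s/; /t͡s/ itself does not change.
The change uvular → alveolar matches the place of the preceding /t͡s/, identifying this as place assimilation.
Manner and voice are unchanged, so the assimilation is partial, not total.
Checking the remaining alternation: /ɴ/ → [ɳ] after /ʈ/ (uvular → retroflex, matching retroflex) — only place changes, and always toward the preceding segment.
No alternation appears in [cəɴɴɪ], [ʈɪʁɴa]: there the adjacent consonants already agree in place (/ɴ/ and /ɴ/ are both uvular; /ɴ/ and /ʁ/ are both uvular), so these forms are consistent with the same rule.
Since the segment that changes follows the conditioning segment, the assimilation is progressive.

progressive place assimilation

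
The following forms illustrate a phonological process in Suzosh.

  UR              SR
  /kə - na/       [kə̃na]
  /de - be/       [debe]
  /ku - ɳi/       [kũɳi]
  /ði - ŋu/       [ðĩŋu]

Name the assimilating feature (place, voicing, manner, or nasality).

The vowel /ə/ surfaces as nasalised [ə̃] next to the following nasal /n/ — it has acquired the [+nasal] feature of its neighbour.
Likewise in the remaining data: /u/ → [ũ] before /ɳ/; /i/ → [ĩ] before /ŋ/ — each time a vowel is nasalised next to a following nasal.
No change occurs in [debe] because the vowel at the boundary is adjacent to an oral consonant, not a nasal (/e/ next to /b/).

nasality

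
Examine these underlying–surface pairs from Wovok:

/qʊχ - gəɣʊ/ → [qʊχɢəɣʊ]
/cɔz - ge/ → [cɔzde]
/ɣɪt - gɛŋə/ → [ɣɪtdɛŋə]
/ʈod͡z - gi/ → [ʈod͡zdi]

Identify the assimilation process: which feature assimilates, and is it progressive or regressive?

Comparing underlying and surface forms, /g/ → [ɢ] is the alternation; the neighbouring /χ/ is constant.
The change velar → uvular matches the place of the preceding /χ/, identifying this as place assimilation.
Manner and voice are unchanged, so the assimilation is partial, not total.
Checking the remaining alternations: /g/ → [d] after /z/ (velar → alveolar, matching alveolar); /g/ → [d] after /t/ (velar → alveolar, matching alveolar); /g/ → [d] after /d͡z/ (velar → alveolar, matching alveolar) — only place changes, and always toward the preceding segment.
Since the segment that changes follows the conditioning segment, the assimilation is progressive.

progressive place assimilation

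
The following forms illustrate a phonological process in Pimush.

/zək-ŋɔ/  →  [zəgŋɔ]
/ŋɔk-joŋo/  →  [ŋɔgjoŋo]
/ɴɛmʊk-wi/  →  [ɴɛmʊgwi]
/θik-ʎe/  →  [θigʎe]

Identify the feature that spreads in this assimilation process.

voicing

Comparing underlying and surface forms, /k/ → [g] is the alternation; the neighbouring /ŋ/ is constant.
/k/ is voiceless while /ŋ/ is voiced; the output [g] is voiced, matching the trigger — so the feature that spreads is voicing.
The other alternating forms pattern the same way: /k/ → [g] before /j/ (voiceless → voiced, matching voiced); /k/ → [g] before /w/ (voiceless → voiced, matching voiced); /k/ → [g] before /ʎ/ (voiceless → voiced, matching voiced) — only voicing changes, and always toward the following segment.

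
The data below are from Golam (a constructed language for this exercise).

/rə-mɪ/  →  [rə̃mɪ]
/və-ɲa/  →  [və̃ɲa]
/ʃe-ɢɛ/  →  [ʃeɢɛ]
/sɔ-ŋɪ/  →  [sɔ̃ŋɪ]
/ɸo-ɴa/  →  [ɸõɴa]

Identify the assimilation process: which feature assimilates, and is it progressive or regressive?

The vowel /ə/ surfaces as nasalised [ə̃] next to the following nasal /m/ — it has acquired the [+nasal] feature of its neighbour.
The other forms show the same pattern: /ə/ → [ə̃] before /ɲ/; /ɔ/ → [ɔ̃] before /ŋ/; /o/ → [õ] before /ɴ/ — each time a vowel is nasalised next to a following nasal.
No change occurs in [ʃeɢɛ] because the vowel at the boundary is adjacent to an oral consonant, not a nasal (/e/ next to /ɢ/).
Because the conditioning nasal is to the right of the vowel that changes, the process is regressive (anticipatory).

regressive nasality assimilation (vowel nasalisation)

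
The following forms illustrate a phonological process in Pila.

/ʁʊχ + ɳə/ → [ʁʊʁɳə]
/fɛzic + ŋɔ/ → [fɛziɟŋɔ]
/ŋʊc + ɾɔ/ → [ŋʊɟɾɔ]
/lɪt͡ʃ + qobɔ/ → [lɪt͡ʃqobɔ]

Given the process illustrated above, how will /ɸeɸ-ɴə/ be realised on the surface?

The data show regressive voicing assimilation: /χ/ → [ʁ] before /ɳ/; /c/ → [ɟ] before /ŋ/; /c/ → [ɟ] before /ɾ/. In each pair only voicing changes, matching the following consonant, while place and manner stay constant.
Nothing changes in [lɪt͡ʃqobɔ]: there the adjacent consonants already agree in voicing (/t͡ʃ/ and /q/ are both voiceless), so this form is consistent with the same rule.
/ɸ/ is a voiceless bilabial fricative. The following trigger /ɴ/ is voiced, so /ɸ/ must become voiced as well.
The voiced bilabial fricative is [β], so /ɸ/ → [β].

[ɸeβɴə]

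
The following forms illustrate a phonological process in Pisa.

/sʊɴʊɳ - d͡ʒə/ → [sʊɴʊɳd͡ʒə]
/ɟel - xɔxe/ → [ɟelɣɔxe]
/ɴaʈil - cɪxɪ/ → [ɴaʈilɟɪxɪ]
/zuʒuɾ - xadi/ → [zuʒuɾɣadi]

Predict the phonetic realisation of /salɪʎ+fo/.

[salɪʎvo]

The data show progressive voicing assimilation: /x/ → [ɣ] after /l/; /c/ → [ɟ] after /l/; /x/ → [ɣ] after /ɾ/. In each pair only voicing changes, matching the preceding consonant, while place and manner stay constant.
No alternation appears in [sʊɴʊɳd͡ʒə]: there the adjacent consonants already agree in voicing (/d͡ʒ/ and /ɳ/ are both voiced), so this form is consistent with the same rule.
/f/ is a voiceless labiodental fricative. The preceding trigger /ʎ/ is voiced, so /f/ must become voiced as well.
Changing only its voicing to voiced gives [v] — the voiced labiodental fricative.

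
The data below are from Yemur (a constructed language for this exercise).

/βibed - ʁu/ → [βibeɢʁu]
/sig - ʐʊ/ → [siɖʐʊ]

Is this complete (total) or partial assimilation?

partial assimilation

Underlying /d/ is realised as [ɢ] next to /ʁ/; /ʁ/ itself does not change.
/d/ is alveolar while /ʁ/ is uvular; the output [ɢ] is uvular, matching the trigger — so the feature that spreads is place.
Manner and voice are unchanged, so the assimilation is partial, not total.
The same holds elsewhere in the data: /g/ → [ɖ] before /ʐ/ (velar → retroflex, matching retroflex) — only place changes, and always toward the following segment.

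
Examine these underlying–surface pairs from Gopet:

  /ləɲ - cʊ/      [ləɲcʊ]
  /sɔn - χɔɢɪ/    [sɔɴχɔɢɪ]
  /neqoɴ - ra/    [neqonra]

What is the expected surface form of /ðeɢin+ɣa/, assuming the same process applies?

[ðeɢiŋɣa]

The data show regressive place assimilation: /n/ → [ɴ] before /χ/; /ɴ/ → [n] before /r/. In each pair only place changes, matching the following consonant, while manner and voice stay constant.
No alternation appears in [ləɲcʊ]: there the adjacent consonants already agree in place (/ɲ/ and /c/ are both palatal), so this form is consistent with the same rule.
/n/ is a voiced alveolar nasal. The following trigger /ɣ/ is velar, so /n/ must become velar as well.
A voiced velar nasal is [ŋ], so the surface segment is [ŋ].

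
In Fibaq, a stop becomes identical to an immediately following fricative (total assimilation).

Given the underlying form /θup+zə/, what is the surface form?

[θuzzə]

/p/ is the segment targeted by the rule; it sits immediately before /z/, so it assimilates completely and surfaces as [z].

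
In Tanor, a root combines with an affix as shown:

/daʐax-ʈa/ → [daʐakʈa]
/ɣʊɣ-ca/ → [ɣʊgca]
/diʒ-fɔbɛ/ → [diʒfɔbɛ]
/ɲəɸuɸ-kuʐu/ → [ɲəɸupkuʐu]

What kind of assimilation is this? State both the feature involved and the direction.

Underlying /x/ is realised as [k] next to /ʈ/; /ʈ/ itself does not change.
The change fricative → stop matches the manner of the following /ʈ/, identifying this as manner assimilation.
Place and voice are unchanged, so the assimilation is partial, not total.
Checking the remaining alternations: /ɣ/ → [g] before /c/ (fricative → stop, matching a stop); /ɸ/ → [p] before /k/ (fricative → stop, matching a stop) — only manner changes, and always toward the following segment.
Nothing changes in [diʒfɔbɛ]: there the adjacent consonants already agree in manner (/ʒ/ and /f/ are both fricatives), so this form is consistent with the same rule.
The trigger is the following segment, so the direction is regressive (anticipatory).

regressive manner assimilation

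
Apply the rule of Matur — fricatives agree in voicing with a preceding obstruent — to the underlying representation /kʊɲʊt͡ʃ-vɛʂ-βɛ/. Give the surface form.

[kʊɲʊt͡ʃfɛʂɸɛ]

/v/ is a voiced labiodental fricative. The preceding trigger /t͡ʃ/ is voiceless, so /v/ must become voiceless as well.
Changing only its voicing to voiceless gives [f] — the voiceless labiodental fricative.
At the second juncture, /β/ likewise becomes [ɸ] adjacent to /ʂ/.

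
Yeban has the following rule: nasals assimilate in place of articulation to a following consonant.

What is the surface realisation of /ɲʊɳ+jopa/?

[ɲʊɲjopa]

/ɳ/ is a voiced retroflex nasal. The following trigger /j/ is palatal, so /ɳ/ must become palatal as well.
The voiced palatal nasal is [ɲ], so /ɳ/ → [ɲ].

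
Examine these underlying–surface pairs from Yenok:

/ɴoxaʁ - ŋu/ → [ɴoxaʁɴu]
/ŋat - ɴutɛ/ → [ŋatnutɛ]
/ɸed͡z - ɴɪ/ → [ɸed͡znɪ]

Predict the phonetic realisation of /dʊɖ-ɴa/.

The data show progressive place assimilation: /ŋ/ → [ɴ] after /ʁ/; /ɴ/ → [n] after /t/; /ɴ/ → [n] after /d͡z/. In each pair only place changes, matching the preceding consonant, while manner and voice stay constant.
/ɴ/ is a voiced uvular nasal. The preceding trigger /ɖ/ is retroflex, so /ɴ/ must become retroflex as well.
Changing only its place to retroflex gives [ɳ] — the voiced retroflex nasal.

[dʊɖɳa]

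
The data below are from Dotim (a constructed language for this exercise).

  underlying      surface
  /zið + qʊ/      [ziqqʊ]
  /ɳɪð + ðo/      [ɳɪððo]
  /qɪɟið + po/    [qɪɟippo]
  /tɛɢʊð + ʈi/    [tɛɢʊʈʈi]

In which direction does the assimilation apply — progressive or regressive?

Underlying /ð/ is realised as [q] next to /q/; /q/ itself does not change.
The output [q] is identical to the trigger /q/ — every feature (place, manner, voicing) has been copied — so this is total assimilation.
The remaining alternations confirm this: /ð/ → [p] before /p/; /ð/ → [ʈ] before /ʈ/ — in each case the output is a copy of the following consonant.
In [ɳɪððo] the two consonants at the boundary are already identical (/ð/ + /ð/), so the rule applies vacuously and nothing changes.
Since the segment that changes precedes the conditioning segment, the assimilation is regressive.

regressive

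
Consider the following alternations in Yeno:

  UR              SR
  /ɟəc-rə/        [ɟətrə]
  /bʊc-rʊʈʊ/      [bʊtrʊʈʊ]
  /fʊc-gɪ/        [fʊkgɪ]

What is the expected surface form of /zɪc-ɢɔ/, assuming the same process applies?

The data show regressive place assimilation: /c/ → [t] before /r/; /c/ → [k] before /g/. In each pair only place changes, matching the following consonant, while manner and voice stay constant.
The rule targets /c/ (voiceless palatal stop), which sits before the trigger /ɢ/ (uvular).
Changing only its place to uvular gives [q] — the voiceless uvular stop.

[zɪqɢɔ]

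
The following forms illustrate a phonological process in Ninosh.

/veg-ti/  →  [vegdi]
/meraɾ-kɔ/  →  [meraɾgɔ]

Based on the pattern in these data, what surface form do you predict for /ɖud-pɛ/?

The data show progressive voicing assimilation: /t/ → [d] after /g/; /k/ → [g] after /ɾ/. In each pair only voicing changes, matching the preceding consonant, while place and manner stay constant.
The rule targets /p/ (voiceless bilabial stop), which sits after the trigger /d/ (voiced).
The voiced bilabial stop is [b], so /p/ → [b].

[ɖudbɛ]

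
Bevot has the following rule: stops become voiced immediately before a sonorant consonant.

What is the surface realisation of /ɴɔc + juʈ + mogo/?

/c/ is a voiceless palatal stop. The following trigger /j/ is voiced, so /c/ must become voiced as well.
Changing only its voicing to voiced gives [ɟ] — the voiced palatal stop.
The same rule applies at the second boundary: /ʈ/ → [ɖ] next to /m/.

[ɴɔɟjuɖmogo]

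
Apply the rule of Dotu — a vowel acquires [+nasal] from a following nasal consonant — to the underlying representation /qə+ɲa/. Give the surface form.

The vowel /ə/ is adjacent to the following nasal /ɲ/, so it acquires [+nasal] and surfaces as [ə̃].

[qə̃ɲa]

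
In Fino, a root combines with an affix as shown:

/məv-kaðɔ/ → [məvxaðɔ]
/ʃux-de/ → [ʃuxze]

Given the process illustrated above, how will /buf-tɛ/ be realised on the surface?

[bufsɛ]

The data show progressive manner assimilation: /k/ → [x] after /v/; /d/ → [z] after /x/. In each pair only manner changes, matching the preceding consonant, while place and voice stay constant.
/t/ is a voiceless alveolar stop. The preceding trigger /f/ is a fricative, so /t/ must become a fricative as well.
A voiceless alveolar fricative is [s], so the surface segment is [s].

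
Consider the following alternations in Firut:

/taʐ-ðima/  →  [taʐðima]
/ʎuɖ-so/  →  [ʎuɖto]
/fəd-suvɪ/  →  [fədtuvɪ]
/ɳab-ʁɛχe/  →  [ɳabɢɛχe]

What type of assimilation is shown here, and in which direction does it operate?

Underlying /s/ is realised as [t] next to /ɖ/; /ɖ/ itself does not change.
The change fricative → stop matches the manner of the preceding /ɖ/, identifying this as manner assimilation.
Place and voice are unchanged, so the assimilation is partial, not total.
The other alternating forms pattern the same way: /s/ → [t] after /d/ (fricative → stop, matching a stop); /ʁ/ → [ɢ] after /b/ (fricative → stop, matching a stop) — only manner changes, and always toward the preceding segment.
No alternation appears in [taʐðima]: there the adjacent consonants already agree in manner (/ð/ and /ʐ/ are both fricatives), so this form is consistent with the same rule.
The trigger is the preceding segment, so the direction is progressive (perseverative).

progressive manner assimilation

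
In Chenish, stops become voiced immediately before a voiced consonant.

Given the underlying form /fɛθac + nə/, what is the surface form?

The rule targets /c/ (voiceless palatal stop), which sits before the trigger /n/ (voiced).
The voiced palatal stop is [ɟ], so /c/ → [ɟ].

[fɛθaɟnə]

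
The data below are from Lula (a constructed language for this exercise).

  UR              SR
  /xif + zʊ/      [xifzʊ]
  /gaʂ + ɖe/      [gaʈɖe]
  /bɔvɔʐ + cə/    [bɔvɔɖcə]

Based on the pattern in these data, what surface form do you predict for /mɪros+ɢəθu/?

[mɪrotɢəθu]

The data show regressive manner assimilation: /ʂ/ → [ʈ] before /ɖ/; /ʐ/ → [ɖ] before /c/. In each pair only manner changes, matching the following consonant, while place and voice stay constant.
No alternation appears in [xifzʊ]: there the adjacent consonants already agree in manner (/f/ and /z/ are both fricatives), so this form is consistent with the same rule.
/s/ is a voiceless alveolar fricative. The following trigger /ɢ/ is a stop, so /s/ must become a stop as well.
The voiceless alveolar stop is [t], so /s/ → [t].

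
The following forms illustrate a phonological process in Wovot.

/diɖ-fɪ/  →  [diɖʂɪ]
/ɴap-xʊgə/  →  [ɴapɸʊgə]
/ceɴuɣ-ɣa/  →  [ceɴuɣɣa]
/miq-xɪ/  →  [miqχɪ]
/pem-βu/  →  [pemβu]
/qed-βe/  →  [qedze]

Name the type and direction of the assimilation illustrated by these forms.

progressive place assimilation

Underlying /f/ is realised as [ʂ] next to /ɖ/; /ɖ/ itself does not change.
The change labiodental → retroflex matches the place of the preceding /ɖ/, identifying this as place assimilation.
Manner and voice are unchanged, so the assimilation is partial, not total.
The other alternating forms pattern the same way: /x/ → [ɸ] after /p/ (velar → bilabial, matching bilabial); /x/ → [χ] after /q/ (velar → uvular, matching uvular); /β/ → [z] after /d/ (bilabial → alveolar, matching alveolar) — only place changes, and always toward the preceding segment.
No alternation appears in [ceɴuɣɣa], [pemβu]: there the adjacent consonants already agree in place (/ɣ/ and /ɣ/ are both velar; /β/ and /m/ are both bilabial), so these forms are consistent with the same rule.
The trigger is the preceding segment, so the direction is progressive (perseverative).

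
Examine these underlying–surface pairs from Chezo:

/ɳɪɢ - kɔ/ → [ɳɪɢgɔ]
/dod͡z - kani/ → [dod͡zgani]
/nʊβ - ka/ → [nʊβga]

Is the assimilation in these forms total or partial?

The segment that alternates is /k/, which surfaces as [g] when adjacent to /ɢ/.
The change voiceless → voiced matches the voicing of the preceding /ɢ/, identifying this as voicing assimilation.
Place and manner are unchanged, so the assimilation is partial, not total.
The other alternating forms pattern the same way: /k/ → [g] after /d͡z/ (voiceless → voiced, matching voiced); /k/ → [g] after /β/ (voiceless → voiced, matching voiced) — only voicing changes, and always toward the preceding segment.

partial assimilation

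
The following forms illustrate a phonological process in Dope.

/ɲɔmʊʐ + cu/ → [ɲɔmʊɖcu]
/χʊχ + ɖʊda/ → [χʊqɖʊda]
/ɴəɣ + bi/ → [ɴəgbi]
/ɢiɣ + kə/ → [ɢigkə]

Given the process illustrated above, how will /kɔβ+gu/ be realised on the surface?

[kɔbgu]

The data show regressive manner assimilation: /ʐ/ → [ɖ] before /c/; /χ/ → [q] before /ɖ/; /ɣ/ → [g] before /b/; /ɣ/ → [g] before /k/. In each pair only manner changes, matching the following consonant, while place and voice stay constant.
The rule targets /β/ (voiced bilabial fricative), which sits before the trigger /g/ (stop).
A voiced bilabial stop is [b], so the surface segment is [b].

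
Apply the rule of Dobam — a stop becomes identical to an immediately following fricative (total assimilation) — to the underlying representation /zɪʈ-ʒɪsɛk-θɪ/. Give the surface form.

[zɪʒʒɪsɛθθɪ]

/ʈ/ is the segment targeted by the rule; it sits immediately before /ʒ/, so it assimilates completely and surfaces as [ʒ].
The same rule applies at the second boundary: /k/ → [θ] next to /θ/.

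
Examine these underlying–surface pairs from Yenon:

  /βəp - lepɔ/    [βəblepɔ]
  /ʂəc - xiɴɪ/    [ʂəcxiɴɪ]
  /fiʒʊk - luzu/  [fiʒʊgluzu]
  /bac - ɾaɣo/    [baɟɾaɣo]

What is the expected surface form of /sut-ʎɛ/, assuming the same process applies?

The data show regressive voicing assimilation: /p/ → [b] before /l/; /k/ → [g] before /l/; /c/ → [ɟ] before /ɾ/. In each pair only voicing changes, matching the following consonant, while place and manner stay constant.
Nothing changes in [ʂəcxiɴɪ]: there the adjacent consonants already agree in voicing (/c/ and /x/ are both voiceless), so this form is consistent with the same rule.
/t/ is a voiceless alveolar stop. The following trigger /ʎ/ is voiced, so /t/ must become voiced as well.
A voiced alveolar stop is [d], so the surface segment is [d].

[sudʎɛ]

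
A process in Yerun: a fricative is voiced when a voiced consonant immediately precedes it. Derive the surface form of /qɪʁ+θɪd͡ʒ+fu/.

[qɪʁðɪd͡ʒvu]

/θ/ is a voiceless dental fricative. The preceding trigger /ʁ/ is voiced, so /θ/ must become voiced as well.
Changing only its voicing to voiced gives [ð] — the voiced dental fricative.
At the second juncture, /f/ likewise becomes [v] adjacent to /d͡ʒ/.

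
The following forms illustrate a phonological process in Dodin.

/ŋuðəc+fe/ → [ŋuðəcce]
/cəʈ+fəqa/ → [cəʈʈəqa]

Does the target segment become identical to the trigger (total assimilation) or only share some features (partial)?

total assimilation

Comparing underlying and surface forms, /f/ → [c] is the alternation; the neighbouring /c/ is constant.
The output [c] is identical to the trigger /c/ — every feature (place, manner, voicing) has been copied — so this is total assimilation.
The other form behaves the same way: /f/ → [ʈ] after /ʈ/ — in each case the output is a copy of the preceding consonant.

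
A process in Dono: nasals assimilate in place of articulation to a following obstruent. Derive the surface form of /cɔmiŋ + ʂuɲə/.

/ŋ/ is a voiced velar nasal. The following trigger /ʂ/ is retroflex, so /ŋ/ must become retroflex as well.
The voiced retroflex nasal is [ɳ], so /ŋ/ → [ɳ].

[cɔmiɳʂuɲə]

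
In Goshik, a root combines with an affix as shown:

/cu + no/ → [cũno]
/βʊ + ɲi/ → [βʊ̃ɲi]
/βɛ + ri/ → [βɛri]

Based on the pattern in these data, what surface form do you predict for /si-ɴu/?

The data show regressive nasality assimilation (vowel nasalisation): /u/ → [ũ] before /n/; /ʊ/ → [ʊ̃] before /ɲ/ — a vowel is nasalised by an immediately following nasal consonant.
No change occurs in [βɛri] because the vowel at the boundary is adjacent to an oral consonant, not a nasal (/ɛ/ next to /r/).
The vowel /i/ is adjacent to the following nasal /ɴ/, so it acquires [+nasal] and surfaces as [ĩ].

[sĩɴu]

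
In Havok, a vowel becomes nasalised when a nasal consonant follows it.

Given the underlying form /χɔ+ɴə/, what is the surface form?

[χɔ̃ɴə]

/ɔ/ sits next to the nasal /ɴ/ and is therefore nasalised to [ɔ̃].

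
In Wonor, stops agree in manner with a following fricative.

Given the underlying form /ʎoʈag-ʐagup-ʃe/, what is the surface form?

/g/ is a voiced velar stop. The following trigger /ʐ/ is a fricative, so /g/ must become a fricative as well.
A voiced velar fricative is [ɣ], so the surface segment is [ɣ].
The same rule applies at the second boundary: /p/ → [ɸ] next to /ʃ/.

[ʎoʈaɣʐaguɸʃe]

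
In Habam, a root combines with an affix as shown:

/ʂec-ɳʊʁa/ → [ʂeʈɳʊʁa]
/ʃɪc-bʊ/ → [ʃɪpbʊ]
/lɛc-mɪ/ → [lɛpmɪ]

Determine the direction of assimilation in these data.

The segment that alternates is /c/, which surfaces as [ʈ] when adjacent to /ɳ/.
The change palatal → retroflex matches the place of the following /ɳ/, identifying this as place assimilation.
The same holds elsewhere in the data: /c/ → [p] before /b/ (palatal → bilabial, matching bilabial); /c/ → [p] before /m/ (palatal → bilabial, matching bilabial) — only place changes, and always toward the following segment.
The trigger is the following segment, so the direction is regressive (anticipatory).

regressive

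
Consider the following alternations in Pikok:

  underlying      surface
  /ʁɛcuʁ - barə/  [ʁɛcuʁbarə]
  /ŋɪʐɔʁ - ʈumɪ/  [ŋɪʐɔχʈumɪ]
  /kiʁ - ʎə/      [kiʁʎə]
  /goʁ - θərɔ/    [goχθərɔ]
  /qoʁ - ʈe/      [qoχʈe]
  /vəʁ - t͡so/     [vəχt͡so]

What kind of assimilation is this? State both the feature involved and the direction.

Comparing underlying and surface forms, /ʁ/ → [χ] is the alternation; the neighbouring /ʈ/ is constant.
/ʁ/ is voiced while /ʈ/ is voiceless; the output [χ] is voiceless, matching the trigger — so the feature that spreads is voicing.
Place and manner are unchanged, so the assimilation is partial, not total.
Checking the remaining alternations: /ʁ/ → [χ] before /θ/ (voiced → voiceless, matching voiceless); /ʁ/ → [χ] before /t͡s/ (voiced → voiceless, matching voiceless) — only voicing changes, and always toward the following segment.
No alternation appears in [ʁɛcuʁbarə], [kiʁʎə]: there the adjacent consonants already agree in voicing (/ʁ/ and /b/ are both voiced; /ʁ/ and /ʎ/ are both voiced), so these forms are consistent with the same rule.
Since the segment that changes precedes the conditioning segment, the assimilation is regressive.

regressive voicing assimilation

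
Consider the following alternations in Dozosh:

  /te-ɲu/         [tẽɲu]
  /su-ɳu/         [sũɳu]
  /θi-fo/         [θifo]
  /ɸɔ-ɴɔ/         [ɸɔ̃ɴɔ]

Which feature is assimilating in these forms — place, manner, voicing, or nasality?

The vowel /e/ surfaces as nasalised [ẽ] next to the following nasal /ɲ/ — it has acquired the [+nasal] feature of its neighbour.
The other forms show the same pattern: /u/ → [ũ] before /ɳ/; /ɔ/ → [ɔ̃] before /ɴ/ — each time a vowel is nasalised next to a following nasal.
No change occurs in [θifo] because the vowel at the boundary is adjacent to an oral consonant, not a nasal (/i/ next to /f/).

nasality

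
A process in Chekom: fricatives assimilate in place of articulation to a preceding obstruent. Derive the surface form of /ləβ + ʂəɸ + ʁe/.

[ləβɸəɸβe]

The rule targets /ʂ/ (voiceless retroflex fricative), which sits after the trigger /β/ (bilabial).
The voiceless bilabial fricative is [ɸ], so /ʂ/ → [ɸ].
The same rule applies at the second boundary: /ʁ/ → [β] next to /ɸ/.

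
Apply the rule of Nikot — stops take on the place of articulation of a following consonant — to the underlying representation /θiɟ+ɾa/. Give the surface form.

/ɟ/ is a voiced palatal stop. The following trigger /ɾ/ is alveolar, so /ɟ/ must become alveolar as well.
Changing only its place to alveolar gives [d] — the voiced alveolar stop.

[θidɾa]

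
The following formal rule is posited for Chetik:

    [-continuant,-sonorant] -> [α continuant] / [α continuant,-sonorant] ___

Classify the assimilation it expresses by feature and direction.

progressive manner assimilation

The rule copies [continuant] (continuancy) from the environment onto the target stops; since [±continuant] encodes the stop/fricative manner contrast, the assimilating dimension is manner.
Since the environment is written before the underscore, the trigger precedes the target; the direction is progressive.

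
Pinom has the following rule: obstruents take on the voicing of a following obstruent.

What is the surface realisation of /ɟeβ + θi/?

[ɟeɸθi]

The rule targets /β/ (voiced bilabial fricative), which sits before the trigger /θ/ (voiceless).
Changing only its voicing to voiceless gives [ɸ] — the voiceless bilabial fricative.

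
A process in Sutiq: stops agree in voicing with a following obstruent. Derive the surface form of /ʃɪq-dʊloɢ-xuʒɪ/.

[ʃɪɢdʊloqxuʒɪ]

/q/ is a voiceless uvular stop. The following trigger /d/ is voiced, so /q/ must become voiced as well.
The voiced uvular stop is [ɢ], so /q/ → [ɢ].
The same rule applies at the second boundary: /ɢ/ → [q] next to /x/.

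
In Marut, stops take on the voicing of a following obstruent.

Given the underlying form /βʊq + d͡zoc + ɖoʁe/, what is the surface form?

The rule targets /q/ (voiceless uvular stop), which sits before the trigger /d͡z/ (voiced).
The voiced uvular stop is [ɢ], so /q/ → [ɢ].
At the second juncture, /c/ likewise becomes [ɟ] adjacent to /ɖ/.

[βʊɢd͡zoɟɖoʁe]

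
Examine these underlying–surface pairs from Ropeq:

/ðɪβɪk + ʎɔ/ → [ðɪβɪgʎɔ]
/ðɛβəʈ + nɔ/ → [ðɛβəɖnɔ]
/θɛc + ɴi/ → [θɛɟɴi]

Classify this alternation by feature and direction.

Underlying /k/ is realised as [g] next to /ʎ/; /ʎ/ itself does not change.
The change voiceless → voiced matches the voicing of the following /ʎ/, identifying this as voicing assimilation.
Place and manner are unchanged, so the assimilation is partial, not total.
The other alternating forms pattern the same way: /ʈ/ → [ɖ] before /n/ (voiceless → voiced, matching voiced); /c/ → [ɟ] before /ɴ/ (voiceless → voiced, matching voiced) — only voicing changes, and always toward the following segment.
Since the segment that changes precedes the conditioning segment, the assimilation is regressive.

regressive voicing assimilation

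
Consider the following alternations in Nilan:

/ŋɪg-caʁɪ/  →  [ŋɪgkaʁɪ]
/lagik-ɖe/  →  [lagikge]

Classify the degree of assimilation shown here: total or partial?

partial assimilation

Comparing underlying and surface forms, /c/ → [k] is the alternation; the neighbouring /g/ is constant.
The change palatal → velar matches the place of the preceding /g/, identifying this as place assimilation.
Manner and voice are unchanged, so the assimilation is partial, not total.
The same holds elsewhere in the data: /ɖ/ → [g] after /k/ (retroflex → velar, matching velar) — only place changes, and always toward the preceding segment.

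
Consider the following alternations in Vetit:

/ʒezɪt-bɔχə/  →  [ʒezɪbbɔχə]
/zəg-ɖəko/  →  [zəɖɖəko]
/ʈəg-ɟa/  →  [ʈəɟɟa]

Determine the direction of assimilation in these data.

The segment that alternates is /t/, which surfaces as [b] when adjacent to /b/.
The output [b] is identical to the trigger /b/ — every feature (place, manner, voicing) has been copied — so this is total assimilation.
The remaining alternations confirm this: /g/ → [ɖ] before /ɖ/; /g/ → [ɟ] before /ɟ/ — in each case the output is a copy of the following consonant.
Since the segment that changes precedes the conditioning segment, the assimilation is regressive.

regressive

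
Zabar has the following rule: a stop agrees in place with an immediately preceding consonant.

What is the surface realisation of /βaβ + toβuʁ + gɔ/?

[βaβpoβuʁɢɔ]

The rule targets /t/ (voiceless alveolar stop), which sits after the trigger /β/ (bilabial).
A voiceless bilabial stop is [p], so the surface segment is [p].
The same rule applies at the second boundary: /g/ → [ɢ] next to /ʁ/.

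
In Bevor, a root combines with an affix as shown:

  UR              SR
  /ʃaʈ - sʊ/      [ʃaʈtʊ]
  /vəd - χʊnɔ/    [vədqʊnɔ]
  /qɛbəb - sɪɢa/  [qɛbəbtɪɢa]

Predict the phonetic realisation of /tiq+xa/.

The data show progressive manner assimilation: /s/ → [t] after /ʈ/; /χ/ → [q] after /d/; /s/ → [t] after /b/. In each pair only manner changes, matching the preceding consonant, while place and voice stay constant.
The rule targets /x/ (voiceless velar fricative), which sits after the trigger /q/ (stop).
A voiceless velar stop is [k], so the surface segment is [k].

[tiqka]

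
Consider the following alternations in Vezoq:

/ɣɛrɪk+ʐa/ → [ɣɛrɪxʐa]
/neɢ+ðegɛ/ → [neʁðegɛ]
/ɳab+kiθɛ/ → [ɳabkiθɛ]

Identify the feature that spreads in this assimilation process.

manner

Comparing underlying and surface forms, /k/ → [x] is the alternation; the neighbouring /ʐ/ is constant.
The change stop → fricative matches the manner of the following /ʐ/, identifying this as manner assimilation.
The other alternating form patterns the same way: /ɢ/ → [ʁ] before /ð/ (stop → fricative, matching a fricative) — only manner changes, and always toward the following segment.
No alternation appears in [ɳabkiθɛ]: there the adjacent consonants already agree in manner (/b/ and /k/ are both stops), so this form is consistent with the same rule.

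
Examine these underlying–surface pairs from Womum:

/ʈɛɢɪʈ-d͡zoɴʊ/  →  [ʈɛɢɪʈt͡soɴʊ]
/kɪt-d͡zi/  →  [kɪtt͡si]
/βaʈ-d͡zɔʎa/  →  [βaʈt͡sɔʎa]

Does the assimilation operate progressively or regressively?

Comparing underlying and surface forms, /d͡z/ → [t͡s] is the alternation; the neighbouring /ʈ/ is constant.
/d͡z/ is voiced while /ʈ/ is voiceless; the output [t͡s] is voiceless, matching the trigger — so the feature that spreads is voicing.
Checking the remaining alternation: /d͡z/ → [t͡s] after /t/ (voiced → voiceless, matching voiceless) — only voicing changes, and always toward the preceding segment.
Since the segment that changes follows the conditioning segment, the assimilation is progressive.

progressive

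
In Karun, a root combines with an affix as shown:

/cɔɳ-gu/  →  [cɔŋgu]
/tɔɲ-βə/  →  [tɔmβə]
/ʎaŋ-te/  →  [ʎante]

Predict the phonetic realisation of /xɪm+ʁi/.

The data show regressive place assimilation: /ɳ/ → [ŋ] before /g/; /ɲ/ → [m] before /β/; /ŋ/ → [n] before /t/. In each pair only place changes, matching the following consonant, while manner and voice stay constant.
/m/ is a voiced bilabial nasal. The following trigger /ʁ/ is uvular, so /m/ must become uvular as well.
The voiced uvular nasal is [ɴ], so /m/ → [ɴ].

[xɪɴʁi]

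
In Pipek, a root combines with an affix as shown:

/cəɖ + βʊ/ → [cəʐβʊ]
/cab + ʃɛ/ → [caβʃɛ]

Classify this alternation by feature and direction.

regressive manner assimilation

Underlying /ɖ/ is realised as [ʐ] next to /β/; /β/ itself does not change.
/ɖ/ is a stop while /β/ is a fricative; the output [ʐ] is a fricative, matching the trigger — so the feature that spreads is manner.
Place and voice are unchanged, so the assimilation is partial, not total.
The same holds elsewhere in the data: /b/ → [β] before /ʃ/ (stop → fricative, matching a fricative) — only manner changes, and always toward the following segment.
Since the segment that changes precedes the conditioning segment, the assimilation is regressive.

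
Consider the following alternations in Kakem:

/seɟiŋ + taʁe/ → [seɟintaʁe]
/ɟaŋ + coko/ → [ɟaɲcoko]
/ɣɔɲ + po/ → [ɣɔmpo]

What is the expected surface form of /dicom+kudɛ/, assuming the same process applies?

The data show regressive place assimilation: /ŋ/ → [n] before /t/; /ŋ/ → [ɲ] before /c/; /ɲ/ → [m] before /p/. In each pair only place changes, matching the following consonant, while manner and voice stay constant.
The rule targets /m/ (voiced bilabial nasal), which sits before the trigger /k/ (velar).
A voiced velar nasal is [ŋ], so the surface segment is [ŋ].

[dicoŋkudɛ]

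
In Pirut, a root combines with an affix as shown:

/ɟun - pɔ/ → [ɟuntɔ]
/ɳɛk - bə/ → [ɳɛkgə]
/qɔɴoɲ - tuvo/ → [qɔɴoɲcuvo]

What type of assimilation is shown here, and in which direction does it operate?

progressive place assimilation

Underlying /p/ is realised as [t] next to /n/; /n/ itself does not change.
The change bilabial → alveolar matches the place of the preceding /n/, identifying this as place assimilation.
Manner and voice are unchanged, so the assimilation is partial, not total.
The same holds elsewhere in the data: /b/ → [g] after /k/ (bilabial → velar, matching velar); /t/ → [c] after /ɲ/ (alveolar → palatal, matching palatal) — only place changes, and always toward the preceding segment.
Since the segment that changes follows the conditioning segment, the assimilation is progressive.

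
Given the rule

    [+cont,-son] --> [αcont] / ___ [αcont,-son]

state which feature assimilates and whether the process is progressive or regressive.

The rule copies [cont] (continuancy) from the environment onto the target fricatives; since [±cont] encodes the stop/fricative manner contrast, the assimilating dimension is manner.
Since the environment is written after the underscore, the trigger follows the target; the direction is regressive.

regressive manner assimilation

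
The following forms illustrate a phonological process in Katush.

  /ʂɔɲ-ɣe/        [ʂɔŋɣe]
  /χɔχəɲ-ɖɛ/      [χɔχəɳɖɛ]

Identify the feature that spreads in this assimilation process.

Comparing underlying and surface forms, /ɲ/ → [ŋ] is the alternation; the neighbouring /ɣ/ is constant.
/ɲ/ is palatal while /ɣ/ is velar; the output [ŋ] is velar, matching the trigger — so the feature that spreads is place.
The same holds elsewhere in the data: /ɲ/ → [ɳ] before /ɖ/ (palatal → retroflex, matching retroflex) — only place changes, and always toward the following segment.

place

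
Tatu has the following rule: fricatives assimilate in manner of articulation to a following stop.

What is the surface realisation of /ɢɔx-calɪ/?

The rule targets /x/ (voiceless velar fricative), which sits before the trigger /c/ (stop).
Changing only its manner to stop gives [k] — the voiceless velar stop.

[ɢɔkcalɪ]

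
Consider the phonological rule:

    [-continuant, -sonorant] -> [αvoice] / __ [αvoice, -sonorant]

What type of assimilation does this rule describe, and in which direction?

The shared variable α links the value of [voice] on the target to the same value on the neighbouring segment, so voicing is the feature that assimilates.
The conditioning segment sits to the right of the focus bar, meaning the trigger follows the segment that changes — regressive assimilation.

regressive voicing assimilation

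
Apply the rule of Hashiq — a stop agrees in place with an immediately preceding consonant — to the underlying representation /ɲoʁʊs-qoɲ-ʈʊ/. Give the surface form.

[ɲoʁʊstoɲcʊ]

/q/ is a voiceless uvular stop. The preceding trigger /s/ is alveolar, so /q/ must become alveolar as well.
A voiceless alveolar stop is [t], so the surface segment is [t].
The same rule applies at the second boundary: /ʈ/ → [c] next to /ɲ/.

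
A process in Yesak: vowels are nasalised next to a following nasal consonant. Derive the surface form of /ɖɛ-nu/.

[ɖɛ̃nu]

/ɛ/ sits next to the nasal /n/ and is therefore nasalised to [ɛ̃].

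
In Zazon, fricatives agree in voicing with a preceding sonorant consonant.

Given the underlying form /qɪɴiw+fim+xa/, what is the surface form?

The rule targets /f/ (voiceless labiodental fricative), which sits after the trigger /w/ (voiced).
Changing only its voicing to voiced gives [v] — the voiced labiodental fricative.
The same rule applies at the second boundary: /x/ → [ɣ] next to /m/.

[qɪɴiwvimɣa]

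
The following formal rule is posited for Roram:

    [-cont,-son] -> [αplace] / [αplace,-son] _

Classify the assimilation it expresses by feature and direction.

progressive place assimilation

The shared variable α links the value of the place features (abbreviated [place]) on the target to the same value on the neighbouring segment, so place is the feature that assimilates.
Since the environment is written before the underscore, the trigger precedes the target; the direction is progressive.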